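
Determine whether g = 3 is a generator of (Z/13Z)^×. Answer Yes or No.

No

φ(13) = 13 − 1 = 12 = 2^2 · 3.
3 is a primitive root mod 13 iff 3^(φ(13)/q) ≢ 1 for every prime q | φ(13), i.e. q ∈ {2, 3}.
3^6 ≡ 1 (mod 13)  [q = 2: ≡ 1 ✗]
3^4 ≡ 3 (mod 13)  [q = 3: ≢ 1 ✓]
Since 3^6 ≡ 1, the order of 3 divides 6 < 12, so 3 is not a primitive root.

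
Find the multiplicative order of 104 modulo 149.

37

The order of 104 must divide φ(149) = 149 − 1 = 148 = 2^2 · 37.
Divisors of 148: 1, 2, 4, 37, 74, 148.
Compute 104^d (mod 149) for the divisors d until we hit 1:
104^1 ≡ 104
104^2 ≡ 88
104^4 ≡ 145
104^37 ≡ 1
Hence ord(104) = 37.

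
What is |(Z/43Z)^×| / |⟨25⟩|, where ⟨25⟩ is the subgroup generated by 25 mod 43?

2

By Lagrange's theorem, ord_43(25) divides φ(43) = 43 − 1 = 42 = 2 · 3 · 7.
Divisors of 42: 1, 2, 3, 6, 7, 14, 21, 42.
Evaluate successive powers at the divisors of 42:
25^1 ≡ 25 (mod 43)
25^2 ≡ 23 (mod 43)
25^3 ≡ 16 (mod 43)
25^6 ≡ 41 (mod 43)
25^7 ≡ 36 (mod 43)
25^14 ≡ 6 (mod 43)
25^21 ≡ 1 (mod 43) ✓
Thus |⟨25⟩| = ord(25) = 21.
[(Z/43Z)^× : ⟨25⟩] = 42/21 = 2.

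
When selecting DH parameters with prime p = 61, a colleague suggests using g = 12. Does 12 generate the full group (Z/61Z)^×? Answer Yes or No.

No

φ(61) = 61 − 1 = 60 = 2^2 · 3 · 5.
An element g generates (Z/61Z)^× iff g^(60/q) ≢ 1 (mod 61) for each prime q ∈ {2, 3, 5}.
12^30 ≡ 1 (mod 61)  [q = 2: ≡ 1 ✗]
12^20 ≡ 13 (mod 61)  [q = 3: ≢ 1 ✓]
12^12 ≡ 58 (mod 61)  [q = 5: ≢ 1 ✓]
The check at q = 2 fails, so 12 generates a proper subgroup.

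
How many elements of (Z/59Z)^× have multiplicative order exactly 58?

28

φ(59) = 59 − 1 = 58 = 2 · 29.
In a cyclic group of order 58, there are φ(d) elements of order d for each divisor d of 58, and zero for non-divisors.
58 = 2 · 29 divides 58, and φ(58) = 28.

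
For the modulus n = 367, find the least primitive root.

6

φ(367) = 367 − 1 = 366 = 2 · 3 · 61.
Test candidates g = 2, 3, … against the prime factors q ∈ {2, 3, 61} of φ(367): g is a generator iff g^(366/q) ≢ 1 for every such q.
g = 2: 2^183 ≡ 1 — hits 1, so not a primitive root.
g = 3: 3^183 ≡ 366; 3^122 ≡ 1 — hits 1, so not a primitive root.
g = 4: 4^183 ≡ 1 — hits 1, so not a primitive root.
g = 5: 5^183 ≡ 366; 5^122 ≡ 1 — hits 1, so not a primitive root.
g = 6: 6^183 ≡ 366; 6^122 ≡ 283; 6^6 ≡ 47 — none is 1, so 6 is a primitive root.
So 6 is the smallest generator of (Z/367Z)^×.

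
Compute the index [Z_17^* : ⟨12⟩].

ord(12) | φ(17) = 17 − 1 = 16 = 2^4.
Divisors of 16: 1, 2, 4, 8, 16.
Check 12^d mod 17 for each divisor in increasing order:
12^1 ≡ 12 (mod 17)
12^2 ≡ 8 (mod 17)
12^4 ≡ 13 (mod 17)
12^8 ≡ 16 (mod 17)
12^16 ≡ 1 (mod 17) ✓
The order of 12 is 16, so the subgroup it generates has 16 elements.
[(Z/17Z)^× : ⟨12⟩] = 16/16 = 1.

1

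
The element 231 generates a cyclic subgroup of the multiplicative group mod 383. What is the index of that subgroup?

By Lagrange's theorem, ord_383(231) divides φ(383) = 383 − 1 = 382 = 2 · 191.
Divisors of 382: 1, 2, 191, 382.
Evaluate successive powers at the divisors of 382:
231^1 ≡ 231 (mod 383)
231^2 ≡ 124 (mod 383)
231^191 ≡ 382 (mod 383)
231^382 ≡ 1 (mod 383) ✓
Thus |⟨231⟩| = ord(231) = 382.
The index is φ(383) / ord(231) = 382 / 382 = 1.

1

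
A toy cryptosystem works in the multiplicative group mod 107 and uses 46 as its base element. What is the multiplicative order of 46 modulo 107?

ord(46) | φ(107) = 107 − 1 = 106 = 2 · 53.
Divisors of 106: 1, 2, 53, 106.
Test each divisor d:
46^1 ≡ 46 (mod 107)
46^2 ≡ 83 (mod 107)
46^53 ≡ 106 (mod 107)
46^106 ≡ 1 (mod 107) ✓
Hence ord(46) = 106.

106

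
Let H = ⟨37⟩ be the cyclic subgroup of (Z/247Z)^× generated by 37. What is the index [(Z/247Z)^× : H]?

18

ord(37) | φ(247) = φ(13·19) = (13−1)·(19−1) = 12·18 = 216 = 2^3 · 3^3.
Divisors of 216: 1, 2, 3, 4, 6, 8, 9, 12, 18, 24, 27, 36, 54, 72, 108, 216.
Check 37^d mod 247 for each divisor in increasing order:
37^1 ≡ 37
37^2 ≡ 134
37^3 ≡ 18
37^4 ≡ 172
37^6 ≡ 77
37^8 ≡ 191
37^9 ≡ 151
37^12 ≡ 1
The order of 37 is 12, so the subgroup it generates has 12 elements.
Index = |(Z/247Z)^×| / |⟨37⟩| = 216 / 12 = 18.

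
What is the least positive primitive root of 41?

6

φ(41) = 41 − 1 = 40 = 2^3 · 5.
g is a primitive root iff g^(40/q) ≢ 1 (mod 41) for each prime q ∈ {2, 5}.
g = 2: 2^20 ≡ 1 — hits 1, so not a primitive root.
g = 3: 3^20 ≡ 40; 3^8 ≡ 1 — hits 1, so not a primitive root.
g = 4: 4^20 ≡ 1 — hits 1, so not a primitive root.
g = 5: 5^20 ≡ 1 — hits 1, so not a primitive root.
g = 6: 6^20 ≡ 40; 6^8 ≡ 10 — none is 1, so 6 is a primitive root.
The smallest primitive root modulo 41 is 6.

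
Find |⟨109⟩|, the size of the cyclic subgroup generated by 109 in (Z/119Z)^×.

48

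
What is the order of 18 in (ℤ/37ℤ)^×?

36

ord(18) | φ(37) = 37 − 1 = 36 = 2^2 · 3^2.
Divisors of 36: 1, 2, 3, 4, 6, 9, 12, 18, 36.
Check 18^d mod 37 for each divisor in increasing order:
18^1 ≡ 18 (mod 37)
18^2 ≡ 28 (mod 37)
18^3 ≡ 23 (mod 37)
18^4 ≡ 7 (mod 37)
18^6 ≡ 11 (mod 37)
18^9 ≡ 31 (mod 37)
18^12 ≡ 10 (mod 37)
18^18 ≡ 36 (mod 37)
18^36 ≡ 1 (mod 37) ✓
The smallest such exponent is 36, so the order of 18 is 36.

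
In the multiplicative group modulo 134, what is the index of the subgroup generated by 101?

1

The order of 101 must divide φ(134) = φ(2)·φ(67) = 1·66 = 66 = 2 · 3 · 11.
Divisors of 66: 1, 2, 3, 6, 11, 22, 33, 66.
Test each divisor d:
101^1 ≡ 101 (mod 134)
101^2 ≡ 17 (mod 134)
101^3 ≡ 109 (mod 134)
101^6 ≡ 89 (mod 134)
101^11 ≡ 97 (mod 134)
101^22 ≡ 29 (mod 134)
101^33 ≡ 133 (mod 134)
101^66 ≡ 1 (mod 134) ✓
Thus |⟨101⟩| = ord(101) = 66.
[(Z/134Z)^× : ⟨101⟩] = 66/66 = 1.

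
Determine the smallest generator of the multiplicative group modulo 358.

7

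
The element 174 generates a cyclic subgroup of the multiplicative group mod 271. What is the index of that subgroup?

2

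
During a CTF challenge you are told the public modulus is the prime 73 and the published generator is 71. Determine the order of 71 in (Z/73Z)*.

The order of 71 must divide φ(73) = 73 − 1 = 72 = 2^3 · 3^2.
Divisors of 72: 1, 2, 3, 4, 6, 8, 9, 12, 18, 24, 36, 72.
Test each divisor d:
71^1 ≡ 71
71^2 ≡ 4
71^3 ≡ 65
71^4 ≡ 16
71^6 ≡ 64
71^8 ≡ 37
71^9 ≡ 72
71^12 ≡ 8
71^18 ≡ 1
The smallest such exponent is 18, so the order of 71 is 18.

18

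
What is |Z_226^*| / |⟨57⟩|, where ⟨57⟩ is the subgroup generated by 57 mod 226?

Since 57 ∈ (Z/226Z)^×, its order divides φ(226) = φ(2)·φ(113) = 1·112 = 112 = 2^4 · 7.
Divisors of 112: 1, 2, 4, 7, 8, 14, 16, 28, 56, 112.
Compute 57^d (mod 226) for the divisors d until we hit 1:
57^1 ≡ 57
57^2 ≡ 85
57^4 ≡ 219
57^7 ≡ 211
57^8 ≡ 49
57^14 ≡ 225
57^16 ≡ 141
57^28 ≡ 1
The order of 57 is 28, so the subgroup it generates has 28 elements.
The index is φ(226) / ord(57) = 112 / 28 = 4.

4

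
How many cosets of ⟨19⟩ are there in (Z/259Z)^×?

ord(19) | φ(259) = φ(7·37) = (7−1)·(37−1) = 6·36 = 216 = 2^3 · 3^3.
Divisors of 216: 1, 2, 3, 4, 6, 8, 9, 12, 18, 24, 27, 36, 54, 72, 108, 216.
Evaluate successive powers at the divisors of 216:
19^1 ≡ 19 (mod 259)
19^2 ≡ 102 (mod 259)
19^3 ≡ 125 (mod 259)
19^4 ≡ 44 (mod 259)
19^6 ≡ 85 (mod 259)
19^8 ≡ 123 (mod 259)
19^9 ≡ 6 (mod 259)
19^12 ≡ 232 (mod 259)
19^18 ≡ 36 (mod 259)
19^24 ≡ 211 (mod 259)
19^27 ≡ 216 (mod 259)
19^36 ≡ 1 (mod 259) ✓
So ord_259(19) = 36, hence |⟨19⟩| = 36.
The index is φ(259) / ord(19) = 216 / 36 = 6.

6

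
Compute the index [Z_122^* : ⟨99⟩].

Since 99 ∈ (Z/122Z)^×, its order divides φ(122) = φ(2)·φ(61) = 1·60 = 60 = 2^2 · 3 · 5.
Divisors of 60: 1, 2, 3, 4, 5, 6, 10, 12, 15, 20, 30, 60.
Check 99^d mod 122 for each divisor in increasing order:
99^1 ≡ 99 (mod 122)
99^2 ≡ 41 (mod 122)
99^3 ≡ 33 (mod 122)
99^4 ≡ 95 (mod 122)
99^5 ≡ 11 (mod 122)
99^6 ≡ 113 (mod 122)
99^10 ≡ 121 (mod 122)
99^12 ≡ 81 (mod 122)
99^15 ≡ 111 (mod 122)
99^20 ≡ 1 (mod 122) ✓
So ord_122(99) = 20, hence |⟨99⟩| = 20.
[(Z/122Z)^× : ⟨99⟩] = 60/20 = 3.

3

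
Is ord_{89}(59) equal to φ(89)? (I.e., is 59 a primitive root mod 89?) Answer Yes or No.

Yes

φ(89) = 89 − 1 = 88 = 2^3 · 11.
An element g generates (Z/89Z)^× iff g^(88/q) ≢ 1 (mod 89) for each prime q ∈ {2, 11}.
59^44 ≡ 88 (mod 89)  [q = 2: ≢ 1 ✓]
59^8 ≡ 32 (mod 89)  [q = 11: ≢ 1 ✓]
None equal 1, so ord_89(59) = 88: 59 is a primitive root.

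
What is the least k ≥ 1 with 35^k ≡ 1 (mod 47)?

Since 35 ∈ (Z/47Z)^×, its order divides φ(47) = 47 − 1 = 46 = 2 · 23.
Divisors of 46: 1, 2, 23, 46.
Compute 35^d (mod 47) for the divisors d until we hit 1:
35^1 ≡ 35 (mod 47)
35^2 ≡ 3 (mod 47)
35^23 ≡ 46 (mod 47)
35^46 ≡ 1 (mod 47) ✓
Therefore the multiplicative order of 35 modulo 47 is 46.

46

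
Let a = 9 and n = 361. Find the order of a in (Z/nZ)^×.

171

Since 9 ∈ (Z/361Z)^×, its order divides φ(361) = φ(19^2) = 19·(19−1) = 342 = 2 · 3^2 · 19.
Divisors of 342: 1, 2, 3, 6, 9, 18, 19, 38, 57, 114, 171, 342.
Test each divisor d:
9^1 ≡ 9 (mod 361)
9^2 ≡ 81 (mod 361)
9^3 ≡ 7 (mod 361)
9^6 ≡ 49 (mod 361)
9^9 ≡ 343 (mod 361)
9^18 ≡ 324 (mod 361)
9^19 ≡ 28 (mod 361)
9^38 ≡ 62 (mod 361)
9^57 ≡ 292 (mod 361)
9^114 ≡ 68 (mod 361)
9^171 ≡ 1 (mod 361) ✓
So ord_361(9) = 171.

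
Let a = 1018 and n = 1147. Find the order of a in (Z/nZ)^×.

36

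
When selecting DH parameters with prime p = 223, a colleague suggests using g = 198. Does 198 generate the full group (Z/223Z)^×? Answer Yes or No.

φ(223) = 223 − 1 = 222 = 2 · 3 · 37.
198 is a primitive root mod 223 iff 198^(φ(223)/q) ≢ 1 for every prime q | φ(223), i.e. q ∈ {2, 3, 37}.
198^111 ≡ 222 (mod 223)  [q = 2: ≢ 1 ✓]
198^74 ≡ 183 (mod 223)  [q = 3: ≢ 1 ✓]
198^6 ≡ 2 (mod 223)  [q = 37: ≢ 1 ✓]
None equal 1, so ord_223(198) = 222: 198 is a primitive root.

Yes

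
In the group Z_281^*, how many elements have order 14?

6

φ(281) = 281 − 1 = 280 = 2^3 · 5 · 7.
In a cyclic group of order 280, there are φ(d) elements of order d for each divisor d of 280, and zero for non-divisors.
14 = 2 · 7 divides 280, and φ(14) = 6.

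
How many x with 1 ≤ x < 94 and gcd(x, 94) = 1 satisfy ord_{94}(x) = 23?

φ(94) = φ(2)·φ(47) = 1·46 = 46 = 2 · 23.
In a cyclic group of order 46, there are φ(d) elements of order d for each divisor d of 46, and zero for non-divisors.
23 | 46, and φ(23) = 23 − 1 = 22.

22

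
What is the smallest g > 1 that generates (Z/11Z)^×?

φ(11) = 11 − 1 = 10 = 2 · 5.
Test candidates g = 2, 3, … against the prime factors q ∈ {2, 5} of φ(11): g is a generator iff g^(10/q) ≢ 1 for every such q.
g = 2: 2^5 ≡ 10; 2^2 ≡ 4 — none is 1, so 2 is a primitive root.
Hence the least primitive root of 11 is 2.

2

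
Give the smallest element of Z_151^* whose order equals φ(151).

6

φ(151) = 151 − 1 = 150 = 2 · 3 · 5^2.
g is a primitive root iff g^(150/q) ≢ 1 (mod 151) for each prime q ∈ {2, 3, 5}.
g = 2: 2^75 ≡ 1 — hits 1, so not a primitive root.
g = 3: 3^75 ≡ 150; 3^50 ≡ 1 — hits 1, so not a primitive root.
g = 4: 4^75 ≡ 1 — hits 1, so not a primitive root.
g = 5: 5^75 ≡ 1 — hits 1, so not a primitive root.
g = 6: 6^75 ≡ 150; 6^50 ≡ 32; 6^30 ≡ 59 — none is 1, so 6 is a primitive root.
So 6 is the smallest generator of (Z/151Z)^×.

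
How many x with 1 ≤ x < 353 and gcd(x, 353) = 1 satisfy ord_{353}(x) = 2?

1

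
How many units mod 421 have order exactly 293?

φ(421) = 421 − 1 = 420 = 2^2 · 3 · 5 · 7.
(Z/421Z)^× is cyclic (|G| = 420); a cyclic group of order m has exactly φ(d) elements of each order d | m, and none otherwise.
293 does not divide 420, so no element of (Z/421Z)^× has order 293.

0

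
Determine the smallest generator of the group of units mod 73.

5

φ(73) = 73 − 1 = 72 = 2^3 · 3^2.
g is a primitive root iff g^(72/q) ≢ 1 (mod 73) for each prime q ∈ {2, 3}.
g = 2: 2^36 ≡ 1 — hits 1, so not a primitive root.
g = 3: 3^36 ≡ 1 — hits 1, so not a primitive root.
g = 4: 4^36 ≡ 1 — hits 1, so not a primitive root.
g = 5: 5^36 ≡ 72; 5^24 ≡ 8 — none is 1, so 5 is a primitive root.
Hence the least primitive root of 73 is 5.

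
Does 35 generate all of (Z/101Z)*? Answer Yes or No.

Yes

φ(101) = 101 − 1 = 100 = 2^2 · 5^2.
Test 35^(100/q) mod 101 for each prime factor q of 100:
35^50 ≡ 100 (mod 101)  [q = 2: ≢ 1 ✓]
35^20 ≡ 87 (mod 101)  [q = 5: ≢ 1 ✓]
None equal 1, so ord_101(35) = 100: 35 is a primitive root.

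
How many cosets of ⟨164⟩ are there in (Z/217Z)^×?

6

Since 164 ∈ (Z/217Z)^×, its order divides φ(217) = φ(7·31) = (7−1)·(31−1) = 6·30 = 180 = 2^2 · 3^2 · 5.
Divisors of 180: 1, 2, 3, 4, 5, 6, 9, 10, 12, 15, 18, 20, 30, 36, 45, 60, 90, 180.
Evaluate successive powers at the divisors of 180:
164^1 ≡ 164 (mod 217)
164^2 ≡ 205 (mod 217)
164^3 ≡ 202 (mod 217)
164^4 ≡ 144 (mod 217)
164^5 ≡ 180 (mod 217)
164^6 ≡ 8 (mod 217)
164^9 ≡ 97 (mod 217)
164^10 ≡ 67 (mod 217)
164^12 ≡ 64 (mod 217)
164^15 ≡ 125 (mod 217)
164^18 ≡ 78 (mod 217)
164^20 ≡ 149 (mod 217)
164^30 ≡ 1 (mod 217) ✓
Thus |⟨164⟩| = ord(164) = 30.
Index = |(Z/217Z)^×| / |⟨164⟩| = 180 / 30 = 6.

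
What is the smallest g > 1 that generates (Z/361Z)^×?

2

φ(361) = φ(19^2) = 19·(19−1) = 342 = 2 · 3^2 · 19.
g is a primitive root iff g^(342/q) ≢ 1 (mod 361) for each prime q ∈ {2, 3, 19}.
g = 2: 2^171 ≡ 360; 2^114 ≡ 292; 2^18 ≡ 58 — none is 1, so 2 is a primitive root.
Hence the least primitive root of 361 is 2.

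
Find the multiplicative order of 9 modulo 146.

The order of 9 must divide φ(146) = φ(2)·φ(73) = 1·72 = 72 = 2^3 · 3^2.
Divisors of 72: 1, 2, 3, 4, 6, 8, 9, 12, 18, 24, 36, 72.
Evaluate successive powers at the divisors of 72:
9^1 ≡ 9
9^2 ≡ 81
9^3 ≡ 145
9^4 ≡ 137
9^6 ≡ 1
So ord_146(9) = 6.

6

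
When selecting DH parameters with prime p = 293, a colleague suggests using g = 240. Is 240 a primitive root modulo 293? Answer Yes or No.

No

φ(293) = 293 − 1 = 292 = 2^2 · 73.
240 is a primitive root mod 293 iff 240^(φ(293)/q) ≢ 1 for every prime q | φ(293), i.e. q ∈ {2, 73}.
240^146 ≡ 1 (mod 293)  [q = 2: ≡ 1 ✗]
240^4 ≡ 284 (mod 293)  [q = 73: ≢ 1 ✓]
240^146 ≡ 1 shows ord(240) | 146, strictly less than φ(293); not a primitive root.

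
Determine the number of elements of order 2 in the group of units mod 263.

1

φ(263) = 263 − 1 = 262 = 2 · 131.
Since (Z/263Z)^× is cyclic of order 262, the number of elements of order d is φ(d) when d | 262 and 0 otherwise.
2 | 262, and φ(2) = 2 − 1 = 1.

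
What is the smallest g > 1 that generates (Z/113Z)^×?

3

φ(113) = 113 − 1 = 112 = 2^4 · 7.
g is a primitive root iff g^(112/q) ≢ 1 (mod 113) for each prime q ∈ {2, 7}.
g = 2: 2^56 ≡ 1 — hits 1, so not a primitive root.
g = 3: 3^56 ≡ 112; 3^16 ≡ 49 — none is 1, so 3 is a primitive root.
Hence the least primitive root of 113 is 3.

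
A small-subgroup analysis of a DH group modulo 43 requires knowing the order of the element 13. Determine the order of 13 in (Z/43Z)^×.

21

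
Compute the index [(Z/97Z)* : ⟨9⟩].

4

Since 9 ∈ (Z/97Z)^×, its order divides φ(97) = 97 − 1 = 96 = 2^5 · 3.
Divisors of 96: 1, 2, 3, 4, 6, 8, 12, 16, 24, 32, 48, 96.
Check 9^d mod 97 for each divisor in increasing order:
9^1 ≡ 9
9^2 ≡ 81
9^3 ≡ 50
9^4 ≡ 62
9^6 ≡ 75
9^8 ≡ 61
9^12 ≡ 96
9^16 ≡ 35
9^24 ≡ 1
The order of 9 is 24, so the subgroup it generates has 24 elements.
[(Z/97Z)^× : ⟨9⟩] = 96/24 = 4.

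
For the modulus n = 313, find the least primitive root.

10

φ(313) = 313 − 1 = 312 = 2^3 · 3 · 13.
g is a primitive root iff g^(312/q) ≢ 1 (mod 313) for each prime q ∈ {2, 3, 13}.
g = 2: 2^156 ≡ 1 — hits 1, so not a primitive root.
g = 3: 3^156 ≡ 1 — hits 1, so not a primitive root.
g = 4: 4^156 ≡ 1 — hits 1, so not a primitive root.
g = 5: 5^156 ≡ 312; 5^104 ≡ 1 — hits 1, so not a primitive root.
g = 6: 6^156 ≡ 1 — hits 1, so not a primitive root.
g = 7: 7^156 ≡ 312; 7^104 ≡ 1 — hits 1, so not a primitive root.
g = 8: 8^156 ≡ 1 — hits 1, so not a primitive root.
g = 9: 9^156 ≡ 1 — hits 1, so not a primitive root.
g = 10: 10^156 ≡ 312; 10^104 ≡ 214; 10^24 ≡ 103 — none is 1, so 10 is a primitive root.
So 10 is the smallest generator of (Z/313Z)^×.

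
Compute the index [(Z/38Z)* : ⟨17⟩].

Since 17 ∈ (Z/38Z)^×, its order divides φ(38) = φ(2)·φ(19) = 1·18 = 18 = 2 · 3^2.
Divisors of 18: 1, 2, 3, 6, 9, 18.
Check 17^d mod 38 for each divisor in increasing order:
17^1 ≡ 17 (mod 38)
17^2 ≡ 23 (mod 38)
17^3 ≡ 11 (mod 38)
17^6 ≡ 7 (mod 38)
17^9 ≡ 1 (mod 38) ✓
The order of 17 is 9, so the subgroup it generates has 9 elements.
[(Z/38Z)^× : ⟨17⟩] = 18/9 = 2.

2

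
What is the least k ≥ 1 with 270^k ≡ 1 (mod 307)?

306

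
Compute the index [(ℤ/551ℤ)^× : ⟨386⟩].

4

Since 386 ∈ (Z/551Z)^×, its order divides φ(551) = φ(19·29) = (19−1)·(29−1) = 18·28 = 504 = 2^3 · 3^2 · 7.
Divisors of 504: 1, 2, 3, 4, 6, 7, 8, 9, 12, 14, 18, 21, 24, 28, 36, 42, 56, 63, 72, 84, 126, 168, 252, 504.
Check 386^d mod 551 for each divisor in increasing order:
386^1 ≡ 386
386^2 ≡ 226
386^3 ≡ 178
386^4 ≡ 384
386^6 ≡ 277
386^7 ≡ 28
386^8 ≡ 339
386^9 ≡ 267
386^12 ≡ 140
386^14 ≡ 233
386^18 ≡ 210
386^21 ≡ 463
386^24 ≡ 315
386^28 ≡ 291
386^36 ≡ 20
386^42 ≡ 30
386^56 ≡ 378
386^63 ≡ 115
386^72 ≡ 400
386^84 ≡ 349
386^126 ≡ 1
So ord_551(386) = 126, hence |⟨386⟩| = 126.
Index = |(Z/551Z)^×| / |⟨386⟩| = 504 / 126 = 4.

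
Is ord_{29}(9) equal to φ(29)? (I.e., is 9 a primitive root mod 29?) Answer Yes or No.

φ(29) = 29 − 1 = 28 = 2^2 · 7.
Test 9^(28/q) mod 29 for each prime factor q of 28:
9^14 ≡ 1 (mod 29)  [q = 2: ≡ 1 ✗]
9^4 ≡ 7 (mod 29)  [q = 7: ≢ 1 ✓]
Since 9^14 ≡ 1, the order of 9 divides 14 < 28, so 9 is not a primitive root.

No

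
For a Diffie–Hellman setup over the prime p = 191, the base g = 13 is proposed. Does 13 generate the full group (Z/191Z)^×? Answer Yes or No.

No

φ(191) = 191 − 1 = 190 = 2 · 5 · 19.
13 is a primitive root mod 191 iff 13^(φ(191)/q) ≢ 1 for every prime q | φ(191), i.e. q ∈ {2, 5, 19}.
13^95 ≡ 1 (mod 191)  [q = 2: ≡ 1 ✗]
13^38 ≡ 184 (mod 191)  [q = 5: ≢ 1 ✓]
13^10 ≡ 121 (mod 191)  [q = 19: ≢ 1 ✓]
Since 13^95 ≡ 1, the order of 13 divides 95 < 190, so 13 is not a primitive root.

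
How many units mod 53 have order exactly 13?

12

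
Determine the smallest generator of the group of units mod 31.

3

φ(31) = 31 − 1 = 30 = 2 · 3 · 5.
Test candidates g = 2, 3, … against the prime factors q ∈ {2, 3, 5} of φ(31): g is a generator iff g^(30/q) ≢ 1 for every such q.
g = 2: 2^15 ≡ 1 — hits 1, so not a primitive root.
g = 3: 3^15 ≡ 30; 3^10 ≡ 25; 3^6 ≡ 16 — none is 1, so 3 is a primitive root.
The smallest primitive root modulo 31 is 3.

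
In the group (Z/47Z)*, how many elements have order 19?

0

φ(47) = 47 − 1 = 46 = 2 · 23.
Since (Z/47Z)^× is cyclic of order 46, the number of elements of order d is φ(d) when d | 46 and 0 otherwise.
Since 19 ∤ 46, the count is 0.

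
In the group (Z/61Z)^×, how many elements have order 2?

φ(61) = 61 − 1 = 60 = 2^2 · 3 · 5.
(Z/61Z)^× is cyclic (|G| = 60); a cyclic group of order m has exactly φ(d) elements of each order d | m, and none otherwise.
2 | 60, and φ(2) = 2 − 1 = 1.

1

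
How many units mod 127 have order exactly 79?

0

φ(127) = 127 − 1 = 126 = 2 · 3^2 · 7.
In a cyclic group of order 126, there are φ(d) elements of order d for each divisor d of 126, and zero for non-divisors.
Here 126 is not a multiple of 79, so there are no elements of order 79.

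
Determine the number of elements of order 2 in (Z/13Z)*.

1

φ(13) = 13 − 1 = 12 = 2^2 · 3.
(Z/13Z)^× is cyclic (|G| = 12); a cyclic group of order m has exactly φ(d) elements of each order d | m, and none otherwise.
2 | 12, and φ(2) = 2 − 1 = 1.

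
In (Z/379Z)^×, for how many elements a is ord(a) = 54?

φ(379) = 379 − 1 = 378 = 2 · 3^3 · 7.
Since (Z/379Z)^× is cyclic of order 378, the number of elements of order d is φ(d) when d | 378 and 0 otherwise.
54 = 2 · 3^3 divides 378, and φ(54) = 18.

18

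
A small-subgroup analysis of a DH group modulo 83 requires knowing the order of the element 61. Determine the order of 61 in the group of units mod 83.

41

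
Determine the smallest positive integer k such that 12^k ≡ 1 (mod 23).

11

ord(12) | φ(23) = 23 − 1 = 22 = 2 · 11.
Divisors of 22: 1, 2, 11, 22.
Test each divisor d:
12^1 ≡ 12 (mod 23)
12^2 ≡ 6 (mod 23)
12^11 ≡ 1 (mod 23) ✓
Therefore the multiplicative order of 12 modulo 23 is 11.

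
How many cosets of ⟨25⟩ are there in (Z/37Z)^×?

2

The order of 25 must divide φ(37) = 37 − 1 = 36 = 2^2 · 3^2.
Divisors of 36: 1, 2, 3, 4, 6, 9, 12, 18, 36.
Test each divisor d:
25^1 ≡ 25
25^2 ≡ 33
25^3 ≡ 11
25^4 ≡ 16
25^6 ≡ 10
25^9 ≡ 36
25^12 ≡ 26
25^18 ≡ 1
So ord_37(25) = 18, hence |⟨25⟩| = 18.
[(Z/37Z)^× : ⟨25⟩] = 36/18 = 2.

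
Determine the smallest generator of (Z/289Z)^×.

3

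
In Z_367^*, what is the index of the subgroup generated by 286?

3

By Lagrange's theorem, ord_367(286) divides φ(367) = 367 − 1 = 366 = 2 · 3 · 61.
Divisors of 366: 1, 2, 3, 6, 61, 122, 183, 366.
Evaluate successive powers at the divisors of 366:
286^1 ≡ 286 (mod 367)
286^2 ≡ 322 (mod 367)
286^3 ≡ 342 (mod 367)
286^6 ≡ 258 (mod 367)
286^61 ≡ 366 (mod 367)
286^122 ≡ 1 (mod 367) ✓
So ord_367(286) = 122, hence |⟨286⟩| = 122.
The index is φ(367) / ord(286) = 366 / 122 = 3.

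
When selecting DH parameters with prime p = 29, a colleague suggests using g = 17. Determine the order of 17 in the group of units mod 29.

Since 17 ∈ (Z/29Z)^×, its order divides φ(29) = 29 − 1 = 28 = 2^2 · 7.
Divisors of 28: 1, 2, 4, 7, 14, 28.
Compute 17^d (mod 29) for the divisors d until we hit 1:
17^1 ≡ 17 (mod 29)
17^2 ≡ 28 (mod 29)
17^4 ≡ 1 (mod 29) ✓
The smallest such exponent is 4, so the order of 17 is 4.

4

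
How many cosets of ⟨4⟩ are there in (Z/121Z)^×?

Since 4 ∈ (Z/121Z)^×, its order divides φ(121) = φ(11^2) = 11·(11−1) = 110 = 2 · 5 · 11.
Divisors of 110: 1, 2, 5, 10, 11, 22, 55, 110.
Check 4^d mod 121 for each divisor in increasing order:
4^1 ≡ 4 (mod 121)
4^2 ≡ 16 (mod 121)
4^5 ≡ 56 (mod 121)
4^10 ≡ 111 (mod 121)
4^11 ≡ 81 (mod 121)
4^22 ≡ 27 (mod 121)
4^55 ≡ 1 (mod 121) ✓
So ord_121(4) = 55, hence |⟨4⟩| = 55.
The index is φ(121) / ord(4) = 110 / 55 = 2.

2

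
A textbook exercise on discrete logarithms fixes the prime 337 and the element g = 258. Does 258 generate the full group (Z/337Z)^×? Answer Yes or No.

φ(337) = 337 − 1 = 336 = 2^4 · 3 · 7.
258 is a primitive root mod 337 iff 258^(φ(337)/q) ≢ 1 for every prime q | φ(337), i.e. q ∈ {2, 3, 7}.
258^168 ≡ 1 (mod 337)  [q = 2: ≡ 1 ✗]
258^112 ≡ 1 (mod 337)  [q = 3: ≡ 1 ✗]
258^48 ≡ 64 (mod 337)  [q = 7: ≢ 1 ✓]
258^168 ≡ 1 shows ord(258) | 168, strictly less than φ(337); not a primitive root.

No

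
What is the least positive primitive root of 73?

φ(73) = 73 − 1 = 72 = 2^3 · 3^2.
Test candidates g = 2, 3, … against the prime factors q ∈ {2, 3} of φ(73): g is a generator iff g^(72/q) ≢ 1 for every such q.
g = 2: 2^36 ≡ 1 — hits 1, so not a primitive root.
g = 3: 3^36 ≡ 1 — hits 1, so not a primitive root.
g = 4: 4^36 ≡ 1 — hits 1, so not a primitive root.
g = 5: 5^36 ≡ 72; 5^24 ≡ 8 — none is 1, so 5 is a primitive root.
Hence the least primitive root of 73 is 5.

5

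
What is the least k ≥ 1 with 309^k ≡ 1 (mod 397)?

36

Since 309 ∈ (Z/397Z)^×, its order divides φ(397) = 397 − 1 = 396 = 2^2 · 3^2 · 11.
Divisors of 396: 1, 2, 3, 4, 6, 9, 11, 12, 18, 22, 33, 36, 44, 66, 99, 132, 198, 396.
Test each divisor d:
309^1 ≡ 309
309^2 ≡ 201
309^3 ≡ 177
309^4 ≡ 304
309^6 ≡ 363
309^9 ≡ 334
309^11 ≡ 41
309^12 ≡ 362
309^18 ≡ 396
309^22 ≡ 93
309^33 ≡ 240
309^36 ≡ 1
Hence ord(309) = 36.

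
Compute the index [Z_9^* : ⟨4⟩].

2

ord(4) | φ(9) = φ(3^2) = 3·(3−1) = 6 = 2 · 3.
Divisors of 6: 1, 2, 3, 6.
Test each divisor d:
4^1 ≡ 4 (mod 9)
4^2 ≡ 7 (mod 9)
4^3 ≡ 1 (mod 9) ✓
So ord_9(4) = 3, hence |⟨4⟩| = 3.
Index = |(Z/9Z)^×| / |⟨4⟩| = 6 / 3 = 2.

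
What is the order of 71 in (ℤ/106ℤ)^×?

52

ord(71) | φ(106) = φ(2)·φ(53) = 1·52 = 52 = 2^2 · 13.
Divisors of 52: 1, 2, 4, 13, 26, 52.
Check 71^d mod 106 for each divisor in increasing order:
71^1 ≡ 71 (mod 106)
71^2 ≡ 59 (mod 106)
71^4 ≡ 89 (mod 106)
71^13 ≡ 23 (mod 106)
71^26 ≡ 105 (mod 106)
71^52 ≡ 1 (mod 106) ✓
So ord_106(71) = 52.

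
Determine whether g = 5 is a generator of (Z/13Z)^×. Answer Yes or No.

No

φ(13) = 13 − 1 = 12 = 2^2 · 3.
Test 5^(12/q) mod 13 for each prime factor q of 12:
5^6 ≡ 12 (mod 13)  [q = 2: ≢ 1 ✓]
5^4 ≡ 1 (mod 13)  [q = 3: ≡ 1 ✗]
5^4 ≡ 1 shows ord(5) | 4, strictly less than φ(13); not a primitive root.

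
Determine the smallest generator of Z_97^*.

φ(97) = 97 − 1 = 96 = 2^5 · 3.
Test candidates g = 2, 3, … against the prime factors q ∈ {2, 3} of φ(97): g is a generator iff g^(96/q) ≢ 1 for every such q.
g = 2: 2^48 ≡ 1 — hits 1, so not a primitive root.
g = 3: 3^48 ≡ 1 — hits 1, so not a primitive root.
g = 4: 4^48 ≡ 1 — hits 1, so not a primitive root.
g = 5: 5^48 ≡ 96; 5^32 ≡ 35 — none is 1, so 5 is a primitive root.
The smallest primitive root modulo 97 is 5.

5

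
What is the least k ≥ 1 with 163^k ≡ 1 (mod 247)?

12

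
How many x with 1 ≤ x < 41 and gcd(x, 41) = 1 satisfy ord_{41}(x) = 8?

4

φ(41) = 41 − 1 = 40 = 2^3 · 5.
(Z/41Z)^× is cyclic (|G| = 40); a cyclic group of order m has exactly φ(d) elements of each order d | m, and none otherwise.
8 = 2^3 divides 40, and φ(8) = 4.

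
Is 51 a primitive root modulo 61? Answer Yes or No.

φ(61) = 61 − 1 = 60 = 2^2 · 3 · 5.
51 is a primitive root mod 61 iff 51^(φ(61)/q) ≢ 1 for every prime q | φ(61), i.e. q ∈ {2, 3, 5}.
51^30 ≡ 60 (mod 61)  [q = 2: ≢ 1 ✓]
51^20 ≡ 13 (mod 61)  [q = 3: ≢ 1 ✓]
51^12 ≡ 58 (mod 61)  [q = 5: ≢ 1 ✓]
None equal 1, so ord_61(51) = 60: 51 is a primitive root.

Yes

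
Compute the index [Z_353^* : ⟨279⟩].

ord(279) | φ(353) = 353 − 1 = 352 = 2^5 · 11.
Divisors of 352: 1, 2, 4, 8, 11, 16, 22, 32, 44, 88, 176, 352.
Check 279^d mod 353 for each divisor in increasing order:
279^1 ≡ 279 (mod 353)
279^2 ≡ 181 (mod 353)
279^4 ≡ 285 (mod 353)
279^8 ≡ 35 (mod 353)
279^11 ≡ 347 (mod 353)
279^16 ≡ 166 (mod 353)
279^22 ≡ 36 (mod 353)
279^32 ≡ 22 (mod 353)
279^44 ≡ 237 (mod 353)
279^88 ≡ 42 (mod 353)
279^176 ≡ 352 (mod 353)
279^352 ≡ 1 (mod 353) ✓
Thus |⟨279⟩| = ord(279) = 352.
[(Z/353Z)^× : ⟨279⟩] = 352/352 = 1.

1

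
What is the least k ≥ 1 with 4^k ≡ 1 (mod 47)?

23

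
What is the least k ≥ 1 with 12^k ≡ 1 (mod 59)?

29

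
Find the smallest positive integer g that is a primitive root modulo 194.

5

φ(194) = φ(2)·φ(97) = 1·96 = 96 = 2^5 · 3.
Test candidates g = 2, 3, … against the prime factors q ∈ {2, 3} of φ(194): g is a generator iff g^(96/q) ≢ 1 for every such q.
g = 2: gcd(2, 194) = 2 > 1, not a unit — skip.
g = 3: 3^48 ≡ 1 — hits 1, so not a primitive root.
g = 4: gcd(4, 194) = 2 > 1, not a unit — skip.
g = 5: 5^48 ≡ 193; 5^32 ≡ 35 — none is 1, so 5 is a primitive root.
The smallest primitive root modulo 194 is 5.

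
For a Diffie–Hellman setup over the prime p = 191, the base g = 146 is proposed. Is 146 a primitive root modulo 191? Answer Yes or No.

φ(191) = 191 − 1 = 190 = 2 · 5 · 19.
An element g generates (Z/191Z)^× iff g^(190/q) ≢ 1 (mod 191) for each prime q ∈ {2, 5, 19}.
146^95 ≡ 190 (mod 191)  [q = 2: ≢ 1 ✓]
146^38 ≡ 184 (mod 191)  [q = 5: ≢ 1 ✓]
146^10 ≡ 6 (mod 191)  [q = 19: ≢ 1 ✓]
Every test exponent gives a nontrivial residue, hence 146 generates the full group.

Yes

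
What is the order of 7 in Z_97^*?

ord(7) | φ(97) = 97 − 1 = 96 = 2^5 · 3.
Divisors of 96: 1, 2, 3, 4, 6, 8, 12, 16, 24, 32, 48, 96.
Compute 7^d (mod 97) for the divisors d until we hit 1:
7^1 ≡ 7 (mod 97)
7^2 ≡ 49 (mod 97)
7^3 ≡ 52 (mod 97)
7^4 ≡ 73 (mod 97)
7^6 ≡ 85 (mod 97)
7^8 ≡ 91 (mod 97)
7^12 ≡ 47 (mod 97)
7^16 ≡ 36 (mod 97)
7^24 ≡ 75 (mod 97)
7^32 ≡ 35 (mod 97)
7^48 ≡ 96 (mod 97)
7^96 ≡ 1 (mod 97) ✓
Hence ord(7) = 96.

96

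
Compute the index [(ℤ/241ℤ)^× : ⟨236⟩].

The order of 236 must divide φ(241) = 241 − 1 = 240 = 2^4 · 3 · 5.
Divisors of 240: 1, 2, 3, 4, 5, 6, 8, 10, 12, 15, 16, 20, 24, 30, 40, 48, 60, 80, 120, 240.
Check 236^d mod 241 for each divisor in increasing order:
236^1 ≡ 236
236^2 ≡ 25
236^3 ≡ 116
236^4 ≡ 143
236^5 ≡ 8
236^6 ≡ 201
236^8 ≡ 205
236^10 ≡ 64
236^12 ≡ 154
236^15 ≡ 30
236^16 ≡ 91
236^20 ≡ 240
236^24 ≡ 98
236^30 ≡ 177
236^40 ≡ 1
So ord_241(236) = 40, hence |⟨236⟩| = 40.
Index = |(Z/241Z)^×| / |⟨236⟩| = 240 / 40 = 6.

6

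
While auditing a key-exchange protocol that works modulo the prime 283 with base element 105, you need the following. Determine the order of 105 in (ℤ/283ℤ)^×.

141

By Lagrange's theorem, ord_283(105) divides φ(283) = 283 − 1 = 282 = 2 · 3 · 47.
Divisors of 282: 1, 2, 3, 6, 47, 94, 141, 282.
Check 105^d mod 283 for each divisor in increasing order:
105^1 ≡ 105
105^2 ≡ 271
105^3 ≡ 155
105^6 ≡ 253
105^47 ≡ 238
105^94 ≡ 44
105^141 ≡ 1
Therefore the multiplicative order of 105 modulo 283 is 141.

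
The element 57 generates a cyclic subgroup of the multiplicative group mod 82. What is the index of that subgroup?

ord(57) | φ(82) = φ(2)·φ(41) = 1·40 = 40 = 2^3 · 5.
Divisors of 40: 1, 2, 4, 5, 8, 10, 20, 40.
Compute 57^d (mod 82) for the divisors d until we hit 1:
57^1 ≡ 57 (mod 82)
57^2 ≡ 51 (mod 82)
57^4 ≡ 59 (mod 82)
57^5 ≡ 1 (mod 82) ✓
Thus |⟨57⟩| = ord(57) = 5.
The index is φ(82) / ord(57) = 40 / 5 = 8.

8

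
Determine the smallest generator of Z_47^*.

φ(47) = 47 − 1 = 46 = 2 · 23.
g is a primitive root iff g^(46/q) ≢ 1 (mod 47) for each prime q ∈ {2, 23}.
g = 2: 2^23 ≡ 1 — hits 1, so not a primitive root.
g = 3: 3^23 ≡ 1 — hits 1, so not a primitive root.
g = 4: 4^23 ≡ 1 — hits 1, so not a primitive root.
g = 5: 5^23 ≡ 46; 5^2 ≡ 25 — none is 1, so 5 is a primitive root.
The smallest primitive root modulo 47 is 5.

5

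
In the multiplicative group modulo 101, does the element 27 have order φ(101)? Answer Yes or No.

Yes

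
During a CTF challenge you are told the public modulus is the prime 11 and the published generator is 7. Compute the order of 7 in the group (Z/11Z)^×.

ord(7) | φ(11) = 11 − 1 = 10 = 2 · 5.
Divisors of 10: 1, 2, 5, 10.
Evaluate successive powers at the divisors of 10:
7^1 ≡ 7
7^2 ≡ 5
7^5 ≡ 10
7^10 ≡ 1
The smallest such exponent is 10, so the order of 7 is 10.

10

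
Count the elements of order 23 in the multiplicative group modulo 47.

φ(47) = 47 − 1 = 46 = 2 · 23.
(Z/47Z)^× is cyclic (|G| = 46); a cyclic group of order m has exactly φ(d) elements of each order d | m, and none otherwise.
23 | 46, and φ(23) = 23 − 1 = 22.

22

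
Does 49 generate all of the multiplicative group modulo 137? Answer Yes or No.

No

φ(137) = 137 − 1 = 136 = 2^3 · 17.
It suffices to check that the order of 49 is not a proper divisor of 136: compute 49^(136/q) for q ∈ {2, 17}.
49^68 ≡ 1 (mod 137)  [q = 2: ≡ 1 ✗]
49^8 ≡ 73 (mod 137)  [q = 17: ≢ 1 ✓]
Since 49^68 ≡ 1, the order of 49 divides 68 < 136, so 49 is not a primitive root.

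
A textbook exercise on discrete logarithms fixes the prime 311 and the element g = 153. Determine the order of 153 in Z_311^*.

By Lagrange's theorem, ord_311(153) divides φ(311) = 311 − 1 = 310 = 2 · 5 · 31.
Divisors of 310: 1, 2, 5, 10, 31, 62, 155, 310.
Evaluate successive powers at the divisors of 310:
153^1 ≡ 153 (mod 311)
153^2 ≡ 84 (mod 311)
153^5 ≡ 87 (mod 311)
153^10 ≡ 105 (mod 311)
153^31 ≡ 259 (mod 311)
153^62 ≡ 216 (mod 311)
153^155 ≡ 310 (mod 311)
153^310 ≡ 1 (mod 311) ✓
So ord_311(153) = 310.

310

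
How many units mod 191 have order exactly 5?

φ(191) = 191 − 1 = 190 = 2 · 5 · 19.
(Z/191Z)^× is cyclic (|G| = 190); a cyclic group of order m has exactly φ(d) elements of each order d | m, and none otherwise.
5 | 190, and φ(5) = 5 − 1 = 4.

4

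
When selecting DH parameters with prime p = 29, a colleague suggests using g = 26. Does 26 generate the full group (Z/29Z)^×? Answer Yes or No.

Yes

φ(29) = 29 − 1 = 28 = 2^2 · 7.
26 is a primitive root mod 29 iff 26^(φ(29)/q) ≢ 1 for every prime q | φ(29), i.e. q ∈ {2, 7}.
26^14 ≡ 28 (mod 29)  [q = 2: ≢ 1 ✓]
26^4 ≡ 23 (mod 29)  [q = 7: ≢ 1 ✓]
Every test exponent gives a nontrivial residue, hence 26 generates the full group.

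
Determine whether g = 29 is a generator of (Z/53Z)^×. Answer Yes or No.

No

φ(53) = 53 − 1 = 52 = 2^2 · 13.
Test 29^(52/q) mod 53 for each prime factor q of 52:
29^26 ≡ 1 (mod 53)  [q = 2: ≡ 1 ✗]
29^4 ≡ 49 (mod 53)  [q = 13: ≢ 1 ✓]
Since 29^26 ≡ 1, the order of 29 divides 26 < 52, so 29 is not a primitive root.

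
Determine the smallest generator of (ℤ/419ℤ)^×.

φ(419) = 419 − 1 = 418 = 2 · 11 · 19.
Test candidates g = 2, 3, … against the prime factors q ∈ {2, 11, 19} of φ(419): g is a generator iff g^(418/q) ≢ 1 for every such q.
g = 2: 2^209 ≡ 418; 2^38 ≡ 334; 2^22 ≡ 114 — none is 1, so 2 is a primitive root.
So 2 is the smallest generator of (Z/419Z)^×.

2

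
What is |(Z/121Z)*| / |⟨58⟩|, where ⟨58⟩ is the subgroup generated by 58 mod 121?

2

By Lagrange's theorem, ord_121(58) divides φ(121) = φ(11^2) = 11·(11−1) = 110 = 2 · 5 · 11.
Divisors of 110: 1, 2, 5, 10, 11, 22, 55, 110.
Evaluate successive powers at the divisors of 110:
58^1 ≡ 58 (mod 121)
58^2 ≡ 97 (mod 121)
58^5 ≡ 12 (mod 121)
58^10 ≡ 23 (mod 121)
58^11 ≡ 3 (mod 121)
58^22 ≡ 9 (mod 121)
58^55 ≡ 1 (mod 121) ✓
Thus |⟨58⟩| = ord(58) = 55.
The index is φ(121) / ord(58) = 110 / 55 = 2.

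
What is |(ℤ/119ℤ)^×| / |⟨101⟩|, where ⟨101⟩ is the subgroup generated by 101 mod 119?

16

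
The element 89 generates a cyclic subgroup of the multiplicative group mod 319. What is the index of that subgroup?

Since 89 ∈ (Z/319Z)^×, its order divides φ(319) = φ(11·29) = (11−1)·(29−1) = 10·28 = 280 = 2^3 · 5 · 7.
Divisors of 280: 1, 2, 4, 5, 7, 8, 10, 14, 20, 28, 35, 40, 56, 70, 140, 280.
Evaluate successive powers at the divisors of 280:
89^1 ≡ 89 (mod 319)
89^2 ≡ 265 (mod 319)
89^4 ≡ 45 (mod 319)
89^5 ≡ 177 (mod 319)
89^7 ≡ 12 (mod 319)
89^8 ≡ 111 (mod 319)
89^10 ≡ 67 (mod 319)
89^14 ≡ 144 (mod 319)
89^20 ≡ 23 (mod 319)
89^28 ≡ 1 (mod 319) ✓
So ord_319(89) = 28, hence |⟨89⟩| = 28.
The index is φ(319) / ord(89) = 280 / 28 = 10.

10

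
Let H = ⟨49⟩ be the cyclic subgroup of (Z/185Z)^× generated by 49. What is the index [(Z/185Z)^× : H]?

8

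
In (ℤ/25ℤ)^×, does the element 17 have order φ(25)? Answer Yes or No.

Yes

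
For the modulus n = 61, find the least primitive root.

φ(61) = 61 − 1 = 60 = 2^2 · 3 · 5.
Test candidates g = 2, 3, … against the prime factors q ∈ {2, 3, 5} of φ(61): g is a generator iff g^(60/q) ≢ 1 for every such q.
g = 2: 2^30 ≡ 60; 2^20 ≡ 47; 2^12 ≡ 9 — none is 1, so 2 is a primitive root.
So 2 is the smallest generator of (Z/61Z)^×.

2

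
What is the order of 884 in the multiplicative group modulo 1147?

The order of 884 must divide φ(1147) = φ(31·37) = (31−1)·(37−1) = 30·36 = 1080 = 2^3 · 3^3 · 5.
Divisors of 1080: 1, 2, 3, 4, 5, 6, 8, 9, 10, 12, 15, 18, 20, 24, 27, 30, 36, 40, 45, 54, 60, 72, 90, 108, 120, 135, 180, 216, 270, 360, 540, 1080.
Test each divisor d:
884^1 ≡ 884 (mod 1147)
884^2 ≡ 349 (mod 1147)
884^3 ≡ 1120 (mod 1147)
884^4 ≡ 219 (mod 1147)
884^5 ≡ 900 (mod 1147)
884^6 ≡ 729 (mod 1147)
884^8 ≡ 934 (mod 1147)
884^9 ≡ 963 (mod 1147)
884^10 ≡ 218 (mod 1147)
884^12 ≡ 380 (mod 1147)
884^15 ≡ 63 (mod 1147)
884^18 ≡ 593 (mod 1147)
884^20 ≡ 497 (mod 1147)
884^24 ≡ 1025 (mod 1147)
884^27 ≡ 1000 (mod 1147)
884^30 ≡ 528 (mod 1147)
884^36 ≡ 667 (mod 1147)
884^40 ≡ 404 (mod 1147)
884^45 ≡ 1 (mod 1147) ✓
So ord_1147(884) = 45.

45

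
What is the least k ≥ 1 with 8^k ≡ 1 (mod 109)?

Since 8 ∈ (Z/109Z)^×, its order divides φ(109) = 109 − 1 = 108 = 2^2 · 3^3.
Divisors of 108: 1, 2, 3, 4, 6, 9, 12, 18, 27, 36, 54, 108.
Compute 8^d (mod 109) for the divisors d until we hit 1:
8^1 ≡ 8
8^2 ≡ 64
8^3 ≡ 76
8^4 ≡ 63
8^6 ≡ 108
8^9 ≡ 33
8^12 ≡ 1
Hence ord(8) = 12.

12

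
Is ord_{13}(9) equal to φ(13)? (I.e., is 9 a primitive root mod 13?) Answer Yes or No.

φ(13) = 13 − 1 = 12 = 2^2 · 3.
An element g generates (Z/13Z)^× iff g^(12/q) ≢ 1 (mod 13) for each prime q ∈ {2, 3}.
9^6 ≡ 1 (mod 13)  [q = 2: ≡ 1 ✗]
9^4 ≡ 9 (mod 13)  [q = 3: ≢ 1 ✓]
Since 9^6 ≡ 1, the order of 9 divides 6 < 12, so 9 is not a primitive root.

No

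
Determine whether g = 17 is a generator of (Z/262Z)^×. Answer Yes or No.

Yes

φ(262) = φ(2)·φ(131) = 1·130 = 130 = 2 · 5 · 13.
An element g generates (Z/262Z)^× iff g^(130/q) ≢ 1 (mod 262) for each prime q ∈ {2, 5, 13}.
17^65 ≡ 261 (mod 262)  [q = 2: ≢ 1 ✓]
17^26 ≡ 61 (mod 262)  [q = 5: ≢ 1 ✓]
17^10 ≡ 215 (mod 262)  [q = 13: ≢ 1 ✓]
Every test exponent gives a nontrivial residue, hence 17 generates the full group.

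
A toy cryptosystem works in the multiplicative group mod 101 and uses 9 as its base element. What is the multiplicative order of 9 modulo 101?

50

The order of 9 must divide φ(101) = 101 − 1 = 100 = 2^2 · 5^2.
Divisors of 100: 1, 2, 4, 5, 10, 20, 25, 50, 100.
Check 9^d mod 101 for each divisor in increasing order:
9^1 ≡ 9 (mod 101)
9^2 ≡ 81 (mod 101)
9^4 ≡ 97 (mod 101)
9^5 ≡ 65 (mod 101)
9^10 ≡ 84 (mod 101)
9^20 ≡ 87 (mod 101)
9^25 ≡ 100 (mod 101)
9^50 ≡ 1 (mod 101) ✓
Hence ord(9) = 50.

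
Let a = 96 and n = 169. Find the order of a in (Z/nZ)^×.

By Lagrange's theorem, ord_169(96) divides φ(169) = φ(13^2) = 13·(13−1) = 156 = 2^2 · 3 · 13.
Divisors of 156: 1, 2, 3, 4, 6, 12, 13, 26, 39, 52, 78, 156.
Evaluate successive powers at the divisors of 156:
96^1 ≡ 96 (mod 169)
96^2 ≡ 90 (mod 169)
96^3 ≡ 21 (mod 169)
96^4 ≡ 157 (mod 169)
96^6 ≡ 103 (mod 169)
96^12 ≡ 131 (mod 169)
96^13 ≡ 70 (mod 169)
96^26 ≡ 168 (mod 169)
96^39 ≡ 99 (mod 169)
96^52 ≡ 1 (mod 169) ✓
Therefore the multiplicative order of 96 modulo 169 is 52.

52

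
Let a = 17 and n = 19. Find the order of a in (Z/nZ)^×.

9

By Lagrange's theorem, ord_19(17) divides φ(19) = 19 − 1 = 18 = 2 · 3^2.
Divisors of 18: 1, 2, 3, 6, 9, 18.
Compute 17^d (mod 19) for the divisors d until we hit 1:
17^1 ≡ 17 (mod 19)
17^2 ≡ 4 (mod 19)
17^3 ≡ 11 (mod 19)
17^6 ≡ 7 (mod 19)
17^9 ≡ 1 (mod 19) ✓
So ord_19(17) = 9.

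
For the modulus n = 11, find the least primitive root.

2

φ(11) = 11 − 1 = 10 = 2 · 5.
Test candidates g = 2, 3, … against the prime factors q ∈ {2, 5} of φ(11): g is a generator iff g^(10/q) ≢ 1 for every such q.
g = 2: 2^5 ≡ 10; 2^2 ≡ 4 — none is 1, so 2 is a primitive root.
Hence the least primitive root of 11 is 2.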